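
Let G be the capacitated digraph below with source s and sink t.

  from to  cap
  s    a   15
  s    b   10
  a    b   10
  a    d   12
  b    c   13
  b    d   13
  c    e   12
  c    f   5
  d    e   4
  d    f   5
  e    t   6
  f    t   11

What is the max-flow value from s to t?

Augment s→a→d→e→t: bottleneck 4, flow now 4.
Augment s→a→d→f→t: bottleneck 5, flow now 9.
Augment s→b→c→e→t: bottleneck 2, flow now 11.
Augment s→b→c→f→t: bottleneck 5, flow now 16.
No augmenting path remains; maximum flow = 16.
In the residual graph, reachable from s: {s, a, b, c, d, e}.
Min-cut edges: c→f (5), d→f (5), e→t (6); capacity 5 + 5 + 6 = 16.
This cut is saturated, so no flow can exceed 16.

16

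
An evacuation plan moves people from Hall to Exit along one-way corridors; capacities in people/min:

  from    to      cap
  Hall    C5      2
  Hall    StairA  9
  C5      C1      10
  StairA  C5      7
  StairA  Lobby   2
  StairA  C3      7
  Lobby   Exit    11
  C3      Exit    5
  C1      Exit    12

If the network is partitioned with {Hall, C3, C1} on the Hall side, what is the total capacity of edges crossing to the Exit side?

Edges leaving {Hall, C3, C1}: Hall→C5 (2), Hall→StairA (9), C3→Exit (5), C1→Exit (12).
Cut capacity = 2 + 9 + 5 + 12 = 28.

28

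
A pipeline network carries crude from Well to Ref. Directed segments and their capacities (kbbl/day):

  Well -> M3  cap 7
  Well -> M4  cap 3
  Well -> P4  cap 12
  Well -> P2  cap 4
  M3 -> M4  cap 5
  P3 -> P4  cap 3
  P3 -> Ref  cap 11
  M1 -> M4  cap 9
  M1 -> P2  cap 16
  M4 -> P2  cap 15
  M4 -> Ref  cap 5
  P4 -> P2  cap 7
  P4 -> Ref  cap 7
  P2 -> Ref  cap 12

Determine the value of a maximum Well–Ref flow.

Augment Well→M4→Ref: bottleneck 3, flow now 3.
Augment Well→P4→Ref: bottleneck 7, flow now 10.
Augment Well→P2→Ref: bottleneck 4, flow now 14.
Augment Well→M3→M4→Ref: bottleneck 2, flow now 16.
Augment Well→P4→P2→Ref: bottleneck 5, flow now 21.
Augment Well→M3→M4→P2→Ref: bottleneck 3, flow now 24.
No augmenting path remains; maximum flow = 24.
In the residual graph, reachable from Well: {Well, M3}.
Min-cut edges: Well→M4 (3), Well→P4 (12), Well→P2 (4), M3→M4 (5); capacity 3 + 12 + 4 + 5 = 24.
This cut is saturated, so no flow can exceed 24.

24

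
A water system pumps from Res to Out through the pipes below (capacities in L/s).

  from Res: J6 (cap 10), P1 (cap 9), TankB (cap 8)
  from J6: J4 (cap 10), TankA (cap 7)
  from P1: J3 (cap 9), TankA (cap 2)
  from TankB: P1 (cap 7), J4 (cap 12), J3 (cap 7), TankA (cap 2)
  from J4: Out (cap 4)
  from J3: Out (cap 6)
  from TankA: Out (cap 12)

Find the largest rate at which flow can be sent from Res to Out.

21

Augment Res→J6→J4→Out: bottleneck 4, flow now 4.
Augment Res→J6→TankA→Out: bottleneck 6, flow now 10.
Augment Res→P1→J3→Out: bottleneck 6, flow now 16.
Augment Res→P1→TankA→Out: bottleneck 2, flow now 18.
Augment Res→TankB→TankA→Out: bottleneck 2, flow now 20.
Augment Res→TankB→J4→J6→TankA→Out: bottleneck 1, flow now 21. (uses reverse residual edge)
No augmenting path remains; maximum flow = 21.
In the residual graph, reachable from Res: {Res, J6, P1, TankB, J4, J3}.
Min-cut edges: J6→TankA (7), P1→TankA (2), TankB→TankA (2), J4→Out (4), J3→Out (6); capacity 7 + 2 + 2 + 4 + 6 = 21.
This cut is saturated, so no flow can exceed 21.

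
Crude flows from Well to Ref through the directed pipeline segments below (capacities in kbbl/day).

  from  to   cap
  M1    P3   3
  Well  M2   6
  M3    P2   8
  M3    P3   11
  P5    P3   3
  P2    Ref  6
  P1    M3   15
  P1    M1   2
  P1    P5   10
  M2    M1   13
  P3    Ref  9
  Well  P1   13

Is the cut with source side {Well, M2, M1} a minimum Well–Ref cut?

No — its capacity is 16, but the minimum cut has capacity 15.

Given cut capacity: 13 + 3 = 16.
Augment Well→M2→M1→P3→Ref: bottleneck 3, flow now 3.
Augment Well→P1→P5→P3→Ref: bottleneck 3, flow now 6.
Augment Well→P1→M3→P3→Ref: bottleneck 3, flow now 9.
Augment Well→P1→M3→P2→Ref: bottleneck 6, flow now 15.
No augmenting path remains; maximum flow = 15.
In the residual graph, reachable from Well: {Well, M2, P1, M1, P5, M3, P3, P2}.
Min-cut edges: P3→Ref (9), P2→Ref (6); capacity 9 + 6 = 15.
Cut capacity 16 exceeds the max flow 15, so it is not minimum.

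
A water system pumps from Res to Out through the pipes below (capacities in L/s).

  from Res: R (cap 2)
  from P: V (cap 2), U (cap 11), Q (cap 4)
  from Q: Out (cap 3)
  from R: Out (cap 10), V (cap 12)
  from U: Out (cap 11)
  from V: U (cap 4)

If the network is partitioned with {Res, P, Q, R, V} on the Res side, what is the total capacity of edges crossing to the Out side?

28

Edges leaving {Res, P, Q, R, V}: P→U (11), Q→Out (3), R→Out (10), V→U (4).
Cut capacity = 11 + 3 + 10 + 4 = 28.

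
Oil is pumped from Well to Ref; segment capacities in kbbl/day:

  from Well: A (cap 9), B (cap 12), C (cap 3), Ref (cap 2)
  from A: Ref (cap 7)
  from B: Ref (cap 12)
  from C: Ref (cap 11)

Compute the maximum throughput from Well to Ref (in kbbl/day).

Augment Well→Ref: bottleneck 2, flow now 2.
Augment Well→A→Ref: bottleneck 7, flow now 9.
Augment Well→B→Ref: bottleneck 12, flow now 21.
Augment Well→C→Ref: bottleneck 3, flow now 24.
No augmenting path remains; maximum flow = 24.
In the residual graph, reachable from Well: {Well, A}.
Min-cut edges: Well→B (12), Well→C (3), Well→Ref (2), A→Ref (7); capacity 12 + 3 + 2 + 7 = 24.
This cut is saturated, so no flow can exceed 24.

24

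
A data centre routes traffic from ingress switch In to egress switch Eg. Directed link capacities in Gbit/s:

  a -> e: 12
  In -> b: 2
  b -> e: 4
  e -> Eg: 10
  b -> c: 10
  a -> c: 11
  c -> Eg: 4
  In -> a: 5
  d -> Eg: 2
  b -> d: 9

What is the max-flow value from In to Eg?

Augment In→a→c→Eg: bottleneck 4, flow now 4.
Augment In→a→e→Eg: bottleneck 1, flow now 5.
Augment In→b→d→Eg: bottleneck 2, flow now 7.
No augmenting path remains; maximum flow = 7.
In the residual graph, reachable from In: {In}.
Min-cut edges: In→a (5), In→b (2); capacity 5 + 2 = 7.
This cut is saturated, so no flow can exceed 7.

7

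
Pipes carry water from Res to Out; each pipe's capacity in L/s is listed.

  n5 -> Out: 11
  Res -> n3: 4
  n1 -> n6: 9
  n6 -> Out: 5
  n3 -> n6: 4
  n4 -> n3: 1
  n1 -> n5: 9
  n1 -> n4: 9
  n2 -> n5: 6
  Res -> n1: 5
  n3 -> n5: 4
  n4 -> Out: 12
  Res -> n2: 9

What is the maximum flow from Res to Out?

15

Augment Res→n1→n4→Out: bottleneck 5, flow now 5.
Augment Res→n2→n5→Out: bottleneck 6, flow now 11.
Augment Res→n3→n5→Out: bottleneck 4, flow now 15.
No augmenting path remains; maximum flow = 15.
In the residual graph, reachable from Res: {Res, n2}.
Min-cut edges: Res→n1 (5), Res→n3 (4), n2→n5 (6); capacity 5 + 4 + 6 = 15.
This cut is saturated, so no flow can exceed 15.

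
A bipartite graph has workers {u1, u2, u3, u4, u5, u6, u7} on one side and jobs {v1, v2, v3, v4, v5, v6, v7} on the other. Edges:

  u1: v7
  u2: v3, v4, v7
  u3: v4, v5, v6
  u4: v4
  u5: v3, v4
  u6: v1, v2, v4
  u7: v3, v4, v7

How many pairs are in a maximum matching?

5

Unit-capacity flow: source→left, listed edges, right→sink; max matching = max flow.
Augmenting path u1→v7 (+1); matched 1.
Augmenting path u2→v3 (+1); matched 2.
Augmenting path u3→v4 (+1); matched 3.
Augmenting path u6→v1 (+1); matched 4.
Augmenting path u4→v4→u3→v5 (+1); matched 5.
No augmenting path remains; maximum matching = 5.
König certificate: {u3, u6, v3, v4, v7} is a vertex cover of size 5 (every listed pair touches it), so no matching can be larger.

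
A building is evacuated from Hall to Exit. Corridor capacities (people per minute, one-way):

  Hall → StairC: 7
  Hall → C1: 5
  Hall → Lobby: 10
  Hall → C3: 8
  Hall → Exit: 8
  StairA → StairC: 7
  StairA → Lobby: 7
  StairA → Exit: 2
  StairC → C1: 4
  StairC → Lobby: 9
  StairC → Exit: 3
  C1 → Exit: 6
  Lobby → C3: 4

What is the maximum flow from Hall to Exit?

17

Augment Hall→Exit: bottleneck 8, flow now 8.
Augment Hall→StairC→Exit: bottleneck 3, flow now 11.
Augment Hall→C1→Exit: bottleneck 5, flow now 16.
Augment Hall→StairC→C1→Exit: bottleneck 1, flow now 17.
No augmenting path remains; maximum flow = 17.
In the residual graph, reachable from Hall: {Hall, StairC, C1, Lobby, C3}.
Min-cut edges: Hall→Exit (8), StairC→Exit (3), C1→Exit (6); capacity 8 + 3 + 6 = 17.
This cut is saturated, so no flow can exceed 17.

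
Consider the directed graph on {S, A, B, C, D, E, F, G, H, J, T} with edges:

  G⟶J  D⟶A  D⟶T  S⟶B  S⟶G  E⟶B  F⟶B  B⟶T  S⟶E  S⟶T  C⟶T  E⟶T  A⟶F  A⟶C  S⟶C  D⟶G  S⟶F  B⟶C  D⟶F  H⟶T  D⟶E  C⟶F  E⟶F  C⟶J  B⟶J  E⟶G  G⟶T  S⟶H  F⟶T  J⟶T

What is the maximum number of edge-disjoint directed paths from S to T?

Assign every edge capacity 1; by Menger, the answer equals the max flow.
Path S→T (+1); total 1.
Path S→B→T (+1); total 2.
Path S→C→T (+1); total 3.
Path S→E→T (+1); total 4.
Path S→F→T (+1); total 5.
Path S→G→T (+1); total 6.
Path S→H→T (+1); total 7.
No residual S→T path; max flow = 7.
Certifying cut of size 7: {S→B, S→C, S→E, S→F, S→G, S→H, S→T}.

7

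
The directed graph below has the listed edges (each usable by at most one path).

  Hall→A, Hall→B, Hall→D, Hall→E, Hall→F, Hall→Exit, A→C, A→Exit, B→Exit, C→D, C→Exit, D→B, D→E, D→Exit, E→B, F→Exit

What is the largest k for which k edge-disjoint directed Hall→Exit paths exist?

Assign every edge capacity 1; by Menger, the answer equals the max flow.
Path Hall→Exit (+1); total 1.
Path Hall→A→Exit (+1); total 2.
Path Hall→B→Exit (+1); total 3.
Path Hall→D→Exit (+1); total 4.
Path Hall→F→Exit (+1); total 5.
No residual Hall→Exit path; max flow = 5.
Certifying cut of size 5: {B→Exit, Hall→A, Hall→D, Hall→Exit, Hall→F}.

5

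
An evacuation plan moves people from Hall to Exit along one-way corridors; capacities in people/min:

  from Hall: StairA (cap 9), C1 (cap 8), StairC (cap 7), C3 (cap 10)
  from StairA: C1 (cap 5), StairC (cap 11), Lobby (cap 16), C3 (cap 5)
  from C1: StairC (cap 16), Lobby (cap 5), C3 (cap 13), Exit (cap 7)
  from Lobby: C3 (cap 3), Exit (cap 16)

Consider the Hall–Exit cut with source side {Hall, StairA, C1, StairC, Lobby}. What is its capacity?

Edges leaving {Hall, StairA, C1, StairC, Lobby}: Hall→C3 (10), StairA→C3 (5), C1→C3 (13), C1→Exit (7), Lobby→C3 (3), Lobby→Exit (16).
Cut capacity = 10 + 5 + 13 + 7 + 3 + 16 = 54.

54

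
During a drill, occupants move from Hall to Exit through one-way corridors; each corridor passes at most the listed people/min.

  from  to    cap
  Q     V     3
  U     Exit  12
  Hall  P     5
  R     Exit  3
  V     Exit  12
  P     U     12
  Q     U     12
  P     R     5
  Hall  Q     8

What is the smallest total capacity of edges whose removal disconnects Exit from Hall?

Augment Hall→P→R→Exit: bottleneck 3, flow now 3.
Augment Hall→P→U→Exit: bottleneck 2, flow now 5.
Augment Hall→Q→U→Exit: bottleneck 8, flow now 13.
No augmenting path remains; maximum flow = 13.
By max-flow min-cut, the minimum cut capacity equals the max flow.
In the residual graph, reachable from Hall: {Hall}.
Min-cut edges: Hall→P (5), Hall→Q (8); capacity 5 + 8 = 13.

13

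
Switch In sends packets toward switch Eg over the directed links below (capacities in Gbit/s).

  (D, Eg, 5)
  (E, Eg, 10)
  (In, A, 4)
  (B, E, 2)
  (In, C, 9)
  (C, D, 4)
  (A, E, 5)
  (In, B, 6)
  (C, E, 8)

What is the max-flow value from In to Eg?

14

Augment In→A→E→Eg: bottleneck 4, flow now 4.
Augment In→B→E→Eg: bottleneck 2, flow now 6.
Augment In→C→D→Eg: bottleneck 4, flow now 10.
Augment In→C→E→Eg: bottleneck 4, flow now 14.
No augmenting path remains; maximum flow = 14.
In the residual graph, reachable from In: {In, A, B, C, E}.
Min-cut edges: C→D (4), E→Eg (10); capacity 4 + 10 = 14.
This cut is saturated, so no flow can exceed 14.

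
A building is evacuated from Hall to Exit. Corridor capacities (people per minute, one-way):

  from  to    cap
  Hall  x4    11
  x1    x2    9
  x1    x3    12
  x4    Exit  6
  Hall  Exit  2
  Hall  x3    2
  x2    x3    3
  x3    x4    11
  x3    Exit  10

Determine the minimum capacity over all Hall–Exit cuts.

10

Augment Hall→Exit: bottleneck 2, flow now 2.
Augment Hall→x3→Exit: bottleneck 2, flow now 4.
Augment Hall→x4→Exit: bottleneck 6, flow now 10.
No augmenting path remains; maximum flow = 10.
By max-flow min-cut, the minimum cut capacity equals the max flow.
In the residual graph, reachable from Hall: {Hall, x4}.
Min-cut edges: Hall→x3 (2), Hall→Exit (2), x4→Exit (6); capacity 2 + 2 + 6 = 10.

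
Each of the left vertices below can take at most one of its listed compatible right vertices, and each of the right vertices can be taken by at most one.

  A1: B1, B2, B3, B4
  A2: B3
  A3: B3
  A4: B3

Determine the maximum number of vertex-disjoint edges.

Unit-capacity flow: source→left, listed edges, right→sink; max matching = max flow.
Augmenting path A1→B1 (+1); matched 1.
Augmenting path A2→B3 (+1); matched 2.
No augmenting path remains; maximum matching = 2.
König certificate: {A1, B3} is a vertex cover of size 2 (every listed pair touches it), so no matching can be larger.

2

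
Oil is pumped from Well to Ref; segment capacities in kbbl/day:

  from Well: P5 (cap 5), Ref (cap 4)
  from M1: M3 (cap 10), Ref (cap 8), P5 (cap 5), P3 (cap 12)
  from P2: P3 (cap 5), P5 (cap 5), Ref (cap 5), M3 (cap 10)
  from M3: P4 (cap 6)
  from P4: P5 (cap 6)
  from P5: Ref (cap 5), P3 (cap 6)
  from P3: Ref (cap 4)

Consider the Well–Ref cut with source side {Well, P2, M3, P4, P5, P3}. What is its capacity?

18

Edges leaving {Well, P2, M3, P4, P5, P3}: Well→Ref (4), P2→Ref (5), P5→Ref (5), P3→Ref (4).
Cut capacity = 4 + 5 + 5 + 4 = 18.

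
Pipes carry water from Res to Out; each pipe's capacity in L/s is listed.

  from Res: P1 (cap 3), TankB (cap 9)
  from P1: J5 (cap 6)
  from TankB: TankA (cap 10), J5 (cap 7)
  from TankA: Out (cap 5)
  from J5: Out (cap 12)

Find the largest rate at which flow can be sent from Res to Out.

12

Augment Res→P1→J5→Out: bottleneck 3, flow now 3.
Augment Res→TankB→TankA→Out: bottleneck 5, flow now 8.
Augment Res→TankB→J5→Out: bottleneck 4, flow now 12.
No augmenting path remains; maximum flow = 12.
In the residual graph, reachable from Res: {Res}.
Min-cut edges: Res→P1 (3), Res→TankB (9); capacity 3 + 9 = 12.
This cut is saturated, so no flow can exceed 12.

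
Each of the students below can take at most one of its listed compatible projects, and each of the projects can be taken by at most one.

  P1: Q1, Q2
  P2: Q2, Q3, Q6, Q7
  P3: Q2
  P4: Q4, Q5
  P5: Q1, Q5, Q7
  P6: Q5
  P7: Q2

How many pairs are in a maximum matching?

Unit-capacity flow: source→left, listed edges, right→sink; max matching = max flow.
Augmenting path P1→Q1 (+1); matched 1.
Augmenting path P2→Q2 (+1); matched 2.
Augmenting path P4→Q4 (+1); matched 3.
Augmenting path P5→Q5 (+1); matched 4.
Augmenting path P3→Q2→P2→Q3 (+1); matched 5.
Augmenting path P6→Q5→P5→Q7 (+1); matched 6.
No augmenting path remains; maximum matching = 6.
König certificate: {P1, P2, P4, P5, P6, Q2} is a vertex cover of size 6 (every listed pair touches it), so no matching can be larger.

6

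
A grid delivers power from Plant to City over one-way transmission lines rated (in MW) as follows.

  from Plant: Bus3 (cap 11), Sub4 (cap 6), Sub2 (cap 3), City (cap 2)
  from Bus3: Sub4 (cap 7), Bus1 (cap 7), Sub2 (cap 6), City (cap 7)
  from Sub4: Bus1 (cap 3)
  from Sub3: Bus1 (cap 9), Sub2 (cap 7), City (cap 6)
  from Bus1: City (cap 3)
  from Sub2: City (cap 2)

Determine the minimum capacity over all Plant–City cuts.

14

Augment Plant→City: bottleneck 2, flow now 2.
Augment Plant→Bus3→City: bottleneck 7, flow now 9.
Augment Plant→Sub2→City: bottleneck 2, flow now 11.
Augment Plant→Bus3→Bus1→City: bottleneck 3, flow now 14.
No augmenting path remains; maximum flow = 14.
By max-flow min-cut, the minimum cut capacity equals the max flow.
In the residual graph, reachable from Plant: {Plant, Bus3, Sub4, Bus1, Sub2}.
Min-cut edges: Plant→City (2), Bus3→City (7), Bus1→City (3), Sub2→City (2); capacity 2 + 7 + 3 + 2 = 14.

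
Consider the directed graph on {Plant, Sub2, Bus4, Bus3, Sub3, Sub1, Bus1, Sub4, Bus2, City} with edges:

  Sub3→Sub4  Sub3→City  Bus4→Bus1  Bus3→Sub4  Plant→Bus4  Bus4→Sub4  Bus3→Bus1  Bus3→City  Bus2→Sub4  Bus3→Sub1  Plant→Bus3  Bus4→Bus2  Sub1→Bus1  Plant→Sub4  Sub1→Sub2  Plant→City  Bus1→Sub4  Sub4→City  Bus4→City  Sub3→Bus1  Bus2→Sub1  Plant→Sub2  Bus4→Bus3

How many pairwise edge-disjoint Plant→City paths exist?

4

Assign every edge capacity 1; by Menger, the answer equals the max flow.
Path Plant→City (+1); total 1.
Path Plant→Bus4→City (+1); total 2.
Path Plant→Bus3→City (+1); total 3.
Path Plant→Sub4→City (+1); total 4.
No residual Plant→City path; max flow = 4.
Certifying cut of size 4: {Plant→Bus3, Plant→Bus4, Plant→City, Plant→Sub4}.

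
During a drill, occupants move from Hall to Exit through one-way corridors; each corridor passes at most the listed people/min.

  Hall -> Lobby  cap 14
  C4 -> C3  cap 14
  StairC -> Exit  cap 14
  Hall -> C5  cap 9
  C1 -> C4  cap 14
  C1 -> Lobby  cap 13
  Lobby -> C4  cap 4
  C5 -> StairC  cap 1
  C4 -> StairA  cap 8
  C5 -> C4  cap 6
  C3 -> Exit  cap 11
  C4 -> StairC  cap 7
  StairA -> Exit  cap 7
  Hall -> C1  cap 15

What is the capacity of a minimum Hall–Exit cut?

Augment Hall→C5→StairC→Exit: bottleneck 1, flow now 1.
Augment Hall→Lobby→C4→StairA→Exit: bottleneck 4, flow now 5.
Augment Hall→C5→C4→StairA→Exit: bottleneck 3, flow now 8.
Augment Hall→C5→C4→StairC→Exit: bottleneck 3, flow now 11.
Augment Hall→C1→C4→StairC→Exit: bottleneck 4, flow now 15.
Augment Hall→C1→C4→C3→Exit: bottleneck 10, flow now 25.
No augmenting path remains; maximum flow = 25.
By max-flow min-cut, the minimum cut capacity equals the max flow.
In the residual graph, reachable from Hall: {Hall, Lobby, C5, C1}.
Min-cut edges: Lobby→C4 (4), C5→C4 (6), C5→StairC (1), C1→C4 (14); capacity 4 + 6 + 1 + 14 = 25.

25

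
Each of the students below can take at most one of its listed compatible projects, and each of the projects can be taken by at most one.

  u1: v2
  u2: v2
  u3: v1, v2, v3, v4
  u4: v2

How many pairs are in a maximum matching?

2

Unit-capacity flow: source→left, listed edges, right→sink; max matching = max flow.
Augmenting path u1→v2 (+1); matched 1.
Augmenting path u3→v1 (+1); matched 2.
No augmenting path remains; maximum matching = 2.
König certificate: {u3, v2} is a vertex cover of size 2 (every listed pair touches it), so no matching can be larger.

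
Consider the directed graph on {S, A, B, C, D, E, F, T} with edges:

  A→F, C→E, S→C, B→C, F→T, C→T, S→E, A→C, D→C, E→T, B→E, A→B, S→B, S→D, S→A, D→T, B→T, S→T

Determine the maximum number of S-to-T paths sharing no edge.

Assign every edge capacity 1; by Menger, the answer equals the max flow.
Path S→T (+1); total 1.
Path S→B→T (+1); total 2.
Path S→C→T (+1); total 3.
Path S→D→T (+1); total 4.
Path S→E→T (+1); total 5.
Path S→A→F→T (+1); total 6.
No residual S→T path; max flow = 6.
Certifying cut of size 6: {S→A, S→B, S→C, S→D, S→E, S→T}.

6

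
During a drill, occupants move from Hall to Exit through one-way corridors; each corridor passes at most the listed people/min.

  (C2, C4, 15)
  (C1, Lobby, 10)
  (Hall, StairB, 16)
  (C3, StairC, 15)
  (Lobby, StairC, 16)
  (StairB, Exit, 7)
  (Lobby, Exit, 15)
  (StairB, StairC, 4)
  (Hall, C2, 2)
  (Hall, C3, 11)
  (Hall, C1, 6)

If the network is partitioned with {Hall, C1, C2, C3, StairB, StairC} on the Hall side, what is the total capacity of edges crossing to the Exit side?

32

Edges leaving {Hall, C1, C2, C3, StairB, StairC}: C1→Lobby (10), C2→C4 (15), StairB→Exit (7).
Cut capacity = 10 + 15 + 7 = 32.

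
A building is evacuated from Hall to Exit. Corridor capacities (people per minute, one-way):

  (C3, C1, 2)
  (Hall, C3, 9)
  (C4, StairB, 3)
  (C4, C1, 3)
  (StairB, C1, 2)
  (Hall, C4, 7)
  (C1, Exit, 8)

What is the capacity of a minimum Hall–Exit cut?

7

Augment Hall→C4→C1→Exit: bottleneck 3, flow now 3.
Augment Hall→C3→C1→Exit: bottleneck 2, flow now 5.
Augment Hall→C4→StairB→C1→Exit: bottleneck 2, flow now 7.
No augmenting path remains; maximum flow = 7.
By max-flow min-cut, the minimum cut capacity equals the max flow.
In the residual graph, reachable from Hall: {Hall, C4, C3, StairB}.
Min-cut edges: C4→C1 (3), C3→C1 (2), StairB→C1 (2); capacity 3 + 2 + 2 = 7.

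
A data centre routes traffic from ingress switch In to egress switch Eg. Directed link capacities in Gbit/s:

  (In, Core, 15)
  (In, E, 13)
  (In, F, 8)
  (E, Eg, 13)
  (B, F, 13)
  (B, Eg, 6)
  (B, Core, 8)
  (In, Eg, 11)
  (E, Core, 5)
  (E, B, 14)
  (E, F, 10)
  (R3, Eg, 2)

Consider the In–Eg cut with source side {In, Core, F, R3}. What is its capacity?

26

Edges leaving {In, Core, F, R3}: In→E (13), In→Eg (11), R3→Eg (2).
Cut capacity = 13 + 11 + 2 = 26.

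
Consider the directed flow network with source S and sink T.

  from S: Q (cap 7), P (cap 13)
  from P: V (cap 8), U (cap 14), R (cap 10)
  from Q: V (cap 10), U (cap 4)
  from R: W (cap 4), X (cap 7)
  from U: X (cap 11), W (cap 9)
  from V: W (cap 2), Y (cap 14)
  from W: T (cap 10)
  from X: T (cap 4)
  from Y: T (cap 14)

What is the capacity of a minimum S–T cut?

20

Augment S→P→R→W→T: bottleneck 4, flow now 4.
Augment S→P→R→X→T: bottleneck 4, flow now 8.
Augment S→P→U→W→T: bottleneck 5, flow now 13.
Augment S→Q→U→W→T: bottleneck 1, flow now 14.
Augment S→Q→V→Y→T: bottleneck 6, flow now 20.
No augmenting path remains; maximum flow = 20.
By max-flow min-cut, the minimum cut capacity equals the max flow.
In the residual graph, reachable from S: {S}.
Min-cut edges: S→P (13), S→Q (7); capacity 13 + 7 = 20.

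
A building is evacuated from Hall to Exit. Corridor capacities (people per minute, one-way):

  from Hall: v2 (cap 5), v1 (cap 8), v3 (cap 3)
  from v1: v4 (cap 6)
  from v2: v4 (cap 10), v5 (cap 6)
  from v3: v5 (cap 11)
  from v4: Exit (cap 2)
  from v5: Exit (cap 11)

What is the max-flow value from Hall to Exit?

10

Augment Hall→v1→v4→Exit: bottleneck 2, flow now 2.
Augment Hall→v2→v5→Exit: bottleneck 5, flow now 7.
Augment Hall→v3→v5→Exit: bottleneck 3, flow now 10.
No augmenting path remains; maximum flow = 10.
In the residual graph, reachable from Hall: {Hall, v1, v4}.
Min-cut edges: Hall→v2 (5), Hall→v3 (3), v4→Exit (2); capacity 5 + 3 + 2 = 10.
This cut is saturated, so no flow can exceed 10.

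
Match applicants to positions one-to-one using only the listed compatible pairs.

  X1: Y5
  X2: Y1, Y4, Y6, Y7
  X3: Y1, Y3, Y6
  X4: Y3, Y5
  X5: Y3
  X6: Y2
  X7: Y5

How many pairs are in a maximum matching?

5

Unit-capacity flow: source→left, listed edges, right→sink; max matching = max flow.
Augmenting path X1→Y5 (+1); matched 1.
Augmenting path X2→Y1 (+1); matched 2.
Augmenting path X3→Y3 (+1); matched 3.
Augmenting path X6→Y2 (+1); matched 4.
Augmenting path X4→Y3→X3→Y6 (+1); matched 5.
No augmenting path remains; maximum matching = 5.
König certificate: {X2, X3, X6, Y3, Y5} is a vertex cover of size 5 (every listed pair touches it), so no matching can be larger.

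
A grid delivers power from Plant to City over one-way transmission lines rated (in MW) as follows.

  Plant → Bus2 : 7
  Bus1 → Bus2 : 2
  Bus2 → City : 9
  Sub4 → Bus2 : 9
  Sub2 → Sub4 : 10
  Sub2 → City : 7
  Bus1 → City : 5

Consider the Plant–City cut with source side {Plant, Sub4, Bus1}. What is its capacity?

23

Edges leaving {Plant, Sub4, Bus1}: Plant→Bus2 (7), Sub4→Bus2 (9), Bus1→Bus2 (2), Bus1→City (5).
Cut capacity = 7 + 9 + 2 + 5 = 23.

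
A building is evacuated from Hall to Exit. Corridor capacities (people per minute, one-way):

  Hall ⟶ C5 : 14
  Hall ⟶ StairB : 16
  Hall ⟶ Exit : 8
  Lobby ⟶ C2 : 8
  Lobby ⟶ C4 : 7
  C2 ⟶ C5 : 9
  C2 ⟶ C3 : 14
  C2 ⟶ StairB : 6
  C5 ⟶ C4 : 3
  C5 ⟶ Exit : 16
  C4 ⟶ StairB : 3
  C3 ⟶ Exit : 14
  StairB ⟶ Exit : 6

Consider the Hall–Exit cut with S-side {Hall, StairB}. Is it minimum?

Given cut capacity: 14 + 8 + 6 = 28.
Augment Hall→Exit: bottleneck 8, flow now 8.
Augment Hall→C5→Exit: bottleneck 14, flow now 22.
Augment Hall→StairB→Exit: bottleneck 6, flow now 28.
No augmenting path remains; maximum flow = 28.
Cut capacity 28 equals the max flow, so it is a minimum cut.

Yes — it is a minimum cut (capacity 28).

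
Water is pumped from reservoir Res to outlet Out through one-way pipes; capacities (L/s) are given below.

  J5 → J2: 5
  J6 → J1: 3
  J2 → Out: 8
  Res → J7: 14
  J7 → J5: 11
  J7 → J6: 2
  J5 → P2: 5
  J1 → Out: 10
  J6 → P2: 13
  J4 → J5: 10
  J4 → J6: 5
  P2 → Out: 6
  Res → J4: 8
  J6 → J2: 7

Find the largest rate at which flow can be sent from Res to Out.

Augment Res→J7→J5→J2→Out: bottleneck 5, flow now 5.
Augment Res→J7→J5→P2→Out: bottleneck 5, flow now 10.
Augment Res→J7→J6→J2→Out: bottleneck 2, flow now 12.
Augment Res→J4→J6→J2→Out: bottleneck 1, flow now 13.
Augment Res→J4→J6→J1→Out: bottleneck 3, flow now 16.
Augment Res→J4→J6→P2→Out: bottleneck 1, flow now 17.
No augmenting path remains; maximum flow = 17.
In the residual graph, reachable from Res: {Res, J7, J4, J5}.
Min-cut edges: J7→J6 (2), J4→J6 (5), J5→J2 (5), J5→P2 (5); capacity 2 + 5 + 5 + 5 = 17.
This cut is saturated, so no flow can exceed 17.

17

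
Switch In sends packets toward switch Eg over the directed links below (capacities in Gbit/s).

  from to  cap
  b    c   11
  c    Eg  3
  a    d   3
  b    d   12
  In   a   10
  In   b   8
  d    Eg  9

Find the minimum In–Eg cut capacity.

Augment In→a→d→Eg: bottleneck 3, flow now 3.
Augment In→b→c→Eg: bottleneck 3, flow now 6.
Augment In→b→d→Eg: bottleneck 5, flow now 11.
No augmenting path remains; maximum flow = 11.
By max-flow min-cut, the minimum cut capacity equals the max flow.
In the residual graph, reachable from In: {In, a}.
Min-cut edges: In→b (8), a→d (3); capacity 8 + 3 = 11.

11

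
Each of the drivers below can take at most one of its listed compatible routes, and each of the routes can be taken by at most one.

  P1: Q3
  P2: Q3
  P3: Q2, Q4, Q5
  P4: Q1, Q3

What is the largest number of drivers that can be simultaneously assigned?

3

Unit-capacity flow: source→left, listed edges, right→sink; max matching = max flow.
Augmenting path P1→Q3 (+1); matched 1.
Augmenting path P3→Q2 (+1); matched 2.
Augmenting path P4→Q1 (+1); matched 3.
No augmenting path remains; maximum matching = 3.
König certificate: {P3, P4, Q3} is a vertex cover of size 3 (every listed pair touches it), so no matching can be larger.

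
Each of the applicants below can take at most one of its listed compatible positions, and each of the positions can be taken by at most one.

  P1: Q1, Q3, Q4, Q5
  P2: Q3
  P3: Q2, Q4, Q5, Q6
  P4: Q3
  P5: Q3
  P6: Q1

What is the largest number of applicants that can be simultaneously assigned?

Unit-capacity flow: source→left, listed edges, right→sink; max matching = max flow.
Augmenting path P1→Q1 (+1); matched 1.
Augmenting path P2→Q3 (+1); matched 2.
Augmenting path P3→Q2 (+1); matched 3.
Augmenting path P6→Q1→P1→Q4 (+1); matched 4.
No augmenting path remains; maximum matching = 4.
König certificate: {P1, P3, P6, Q3} is a vertex cover of size 4 (every listed pair touches it), so no matching can be larger.

4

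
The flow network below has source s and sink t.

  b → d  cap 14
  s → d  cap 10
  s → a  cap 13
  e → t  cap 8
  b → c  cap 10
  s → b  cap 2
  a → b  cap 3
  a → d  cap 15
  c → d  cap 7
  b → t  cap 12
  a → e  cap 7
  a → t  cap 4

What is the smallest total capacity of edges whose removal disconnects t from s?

Augment s→a→t: bottleneck 4, flow now 4.
Augment s→b→t: bottleneck 2, flow now 6.
Augment s→a→b→t: bottleneck 3, flow now 9.
Augment s→a→e→t: bottleneck 6, flow now 15.
No augmenting path remains; maximum flow = 15.
By max-flow min-cut, the minimum cut capacity equals the max flow.
In the residual graph, reachable from s: {s, d}.
Min-cut edges: s→a (13), s→b (2); capacity 13 + 2 = 15.

15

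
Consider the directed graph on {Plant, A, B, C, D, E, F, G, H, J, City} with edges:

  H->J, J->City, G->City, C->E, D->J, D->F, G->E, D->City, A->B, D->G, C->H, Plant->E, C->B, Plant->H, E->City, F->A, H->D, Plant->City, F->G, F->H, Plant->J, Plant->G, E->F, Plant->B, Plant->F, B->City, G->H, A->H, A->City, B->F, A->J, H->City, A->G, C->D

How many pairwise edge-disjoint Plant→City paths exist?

7

Assign every edge capacity 1; by Menger, the answer equals the max flow.
Path Plant→City (+1); total 1.
Path Plant→B→City (+1); total 2.
Path Plant→E→City (+1); total 3.
Path Plant→G→City (+1); total 4.
Path Plant→H→City (+1); total 5.
Path Plant→J→City (+1); total 6.
Path Plant→F→A→City (+1); total 7.
No residual Plant→City path; max flow = 7.
Certifying cut of size 7: {Plant→B, Plant→City, Plant→E, Plant→F, Plant→G, Plant→H, Plant→J}.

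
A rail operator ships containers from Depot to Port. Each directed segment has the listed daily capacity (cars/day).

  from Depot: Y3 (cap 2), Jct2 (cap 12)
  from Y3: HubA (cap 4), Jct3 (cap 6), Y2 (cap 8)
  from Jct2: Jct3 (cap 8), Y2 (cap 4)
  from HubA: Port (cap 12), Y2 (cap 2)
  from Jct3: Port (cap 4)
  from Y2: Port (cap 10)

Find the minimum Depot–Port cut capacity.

10

Augment Depot→Y3→HubA→Port: bottleneck 2, flow now 2.
Augment Depot→Jct2→Jct3→Port: bottleneck 4, flow now 6.
Augment Depot→Jct2→Y2→Port: bottleneck 4, flow now 10.
No augmenting path remains; maximum flow = 10.
By max-flow min-cut, the minimum cut capacity equals the max flow.
In the residual graph, reachable from Depot: {Depot, Jct2, Jct3}.
Min-cut edges: Depot→Y3 (2), Jct2→Y2 (4), Jct3→Port (4); capacity 2 + 4 + 4 = 10.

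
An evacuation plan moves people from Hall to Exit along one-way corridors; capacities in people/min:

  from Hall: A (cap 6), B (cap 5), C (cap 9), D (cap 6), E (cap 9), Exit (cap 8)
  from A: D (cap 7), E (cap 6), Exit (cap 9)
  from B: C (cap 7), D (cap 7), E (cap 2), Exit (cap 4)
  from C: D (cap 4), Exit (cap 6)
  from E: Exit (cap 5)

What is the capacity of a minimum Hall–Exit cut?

29

Augment Hall→Exit: bottleneck 8, flow now 8.
Augment Hall→A→Exit: bottleneck 6, flow now 14.
Augment Hall→B→Exit: bottleneck 4, flow now 18.
Augment Hall→C→Exit: bottleneck 6, flow now 24.
Augment Hall→E→Exit: bottleneck 5, flow now 29.
No augmenting path remains; maximum flow = 29.
By max-flow min-cut, the minimum cut capacity equals the max flow.
In the residual graph, reachable from Hall: {Hall, B, C, D, E}.
Min-cut edges: Hall→A (6), Hall→Exit (8), B→Exit (4), C→Exit (6), E→Exit (5); capacity 6 + 8 + 4 + 6 + 5 = 29.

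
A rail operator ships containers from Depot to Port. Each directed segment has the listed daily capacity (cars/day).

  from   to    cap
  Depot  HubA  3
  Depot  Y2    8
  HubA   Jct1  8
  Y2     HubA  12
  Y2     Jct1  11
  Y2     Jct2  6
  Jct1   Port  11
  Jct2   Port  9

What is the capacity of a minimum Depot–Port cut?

Augment Depot→HubA→Jct1→Port: bottleneck 3, flow now 3.
Augment Depot→Y2→Jct1→Port: bottleneck 8, flow now 11.
No augmenting path remains; maximum flow = 11.
By max-flow min-cut, the minimum cut capacity equals the max flow.
In the residual graph, reachable from Depot: {Depot}.
Min-cut edges: Depot→HubA (3), Depot→Y2 (8); capacity 3 + 8 = 11.

11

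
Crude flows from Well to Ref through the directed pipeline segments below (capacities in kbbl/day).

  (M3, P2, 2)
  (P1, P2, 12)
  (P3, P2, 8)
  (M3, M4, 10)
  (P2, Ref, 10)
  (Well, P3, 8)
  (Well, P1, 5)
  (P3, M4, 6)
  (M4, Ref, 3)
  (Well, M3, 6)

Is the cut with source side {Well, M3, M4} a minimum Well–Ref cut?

No — its capacity is 18, but the minimum cut has capacity 13.

Given cut capacity: 8 + 5 + 2 + 3 = 18.
Augment Well→P3→M4→Ref: bottleneck 3, flow now 3.
Augment Well→P3→P2→Ref: bottleneck 5, flow now 8.
Augment Well→P1→P2→Ref: bottleneck 5, flow now 13.
No augmenting path remains; maximum flow = 13.
In the residual graph, reachable from Well: {Well, P3, P1, M3, M4, P2}.
Min-cut edges: M4→Ref (3), P2→Ref (10); capacity 3 + 10 = 13.
Cut capacity 18 exceeds the max flow 13, so it is not minimum.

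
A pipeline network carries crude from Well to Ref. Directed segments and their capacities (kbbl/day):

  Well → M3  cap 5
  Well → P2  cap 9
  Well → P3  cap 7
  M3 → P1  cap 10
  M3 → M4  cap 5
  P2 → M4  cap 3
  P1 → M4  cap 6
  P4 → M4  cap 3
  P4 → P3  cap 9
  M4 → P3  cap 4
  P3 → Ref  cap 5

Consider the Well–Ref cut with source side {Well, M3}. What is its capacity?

31

Edges leaving {Well, M3}: Well→P2 (9), Well→P3 (7), M3→P1 (10), M3→M4 (5).
Cut capacity = 9 + 7 + 10 + 5 = 31.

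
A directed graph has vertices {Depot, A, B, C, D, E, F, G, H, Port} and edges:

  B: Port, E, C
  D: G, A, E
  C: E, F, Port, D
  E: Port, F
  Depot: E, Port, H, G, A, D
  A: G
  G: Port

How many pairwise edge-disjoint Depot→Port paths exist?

3

Assign every edge capacity 1; by Menger, the answer equals the max flow.
Path Depot→Port (+1); total 1.
Path Depot→E→Port (+1); total 2.
Path Depot→G→Port (+1); total 3.
No residual Depot→Port path; max flow = 3.
Certifying cut of size 3: {Depot→Port, E→Port, G→Port}.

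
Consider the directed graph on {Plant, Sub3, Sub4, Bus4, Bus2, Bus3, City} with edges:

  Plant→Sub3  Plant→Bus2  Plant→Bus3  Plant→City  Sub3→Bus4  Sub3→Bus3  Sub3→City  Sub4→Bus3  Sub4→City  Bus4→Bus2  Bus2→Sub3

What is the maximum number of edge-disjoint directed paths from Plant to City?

Assign every edge capacity 1; by Menger, the answer equals the max flow.
Path Plant→City (+1); total 1.
Path Plant→Sub3→City (+1); total 2.
No residual Plant→City path; max flow = 2.
Certifying cut of size 2: {Plant→City, Sub3→City}.

2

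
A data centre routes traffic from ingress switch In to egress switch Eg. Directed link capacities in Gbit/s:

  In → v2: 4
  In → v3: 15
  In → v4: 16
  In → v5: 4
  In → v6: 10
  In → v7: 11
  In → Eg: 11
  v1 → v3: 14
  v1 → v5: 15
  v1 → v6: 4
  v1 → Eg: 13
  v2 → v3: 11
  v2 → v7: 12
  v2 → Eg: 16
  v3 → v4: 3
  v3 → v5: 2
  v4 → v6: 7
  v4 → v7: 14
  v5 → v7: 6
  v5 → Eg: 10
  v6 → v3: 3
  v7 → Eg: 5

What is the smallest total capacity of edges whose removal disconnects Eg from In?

26

Augment In→Eg: bottleneck 11, flow now 11.
Augment In→v2→Eg: bottleneck 4, flow now 15.
Augment In→v5→Eg: bottleneck 4, flow now 19.
Augment In→v7→Eg: bottleneck 5, flow now 24.
Augment In→v3→v5→Eg: bottleneck 2, flow now 26.
No augmenting path remains; maximum flow = 26.
By max-flow min-cut, the minimum cut capacity equals the max flow.
In the residual graph, reachable from In: {In, v3, v4, v6, v7}.
Min-cut edges: In→v2 (4), In→v5 (4), In→Eg (11), v3→v5 (2), v7→Eg (5); capacity 4 + 4 + 11 + 2 + 5 = 26.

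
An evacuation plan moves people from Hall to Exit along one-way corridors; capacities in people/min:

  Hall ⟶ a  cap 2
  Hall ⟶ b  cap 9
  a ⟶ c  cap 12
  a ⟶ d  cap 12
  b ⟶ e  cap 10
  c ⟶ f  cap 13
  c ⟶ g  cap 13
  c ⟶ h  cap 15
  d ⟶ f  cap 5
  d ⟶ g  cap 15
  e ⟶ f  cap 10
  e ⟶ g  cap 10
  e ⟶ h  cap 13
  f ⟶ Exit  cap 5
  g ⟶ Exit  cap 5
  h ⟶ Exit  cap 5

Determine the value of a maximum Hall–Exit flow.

11

Augment Hall→a→c→f→Exit: bottleneck 2, flow now 2.
Augment Hall→b→e→f→Exit: bottleneck 3, flow now 5.
Augment Hall→b→e→g→Exit: bottleneck 5, flow now 10.
Augment Hall→b→e→h→Exit: bottleneck 1, flow now 11.
No augmenting path remains; maximum flow = 11.
In the residual graph, reachable from Hall: {Hall}.
Min-cut edges: Hall→a (2), Hall→b (9); capacity 2 + 9 = 11.
This cut is saturated, so no flow can exceed 11.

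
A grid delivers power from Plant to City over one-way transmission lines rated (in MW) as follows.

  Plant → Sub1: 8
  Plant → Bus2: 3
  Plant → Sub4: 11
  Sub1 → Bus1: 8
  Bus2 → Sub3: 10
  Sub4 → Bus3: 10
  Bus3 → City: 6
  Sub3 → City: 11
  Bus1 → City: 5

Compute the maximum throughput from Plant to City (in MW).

14

Augment Plant→Sub1→Bus1→City: bottleneck 5, flow now 5.
Augment Plant→Bus2→Sub3→City: bottleneck 3, flow now 8.
Augment Plant→Sub4→Bus3→City: bottleneck 6, flow now 14.
No augmenting path remains; maximum flow = 14.
In the residual graph, reachable from Plant: {Plant, Sub1, Sub4, Bus3, Bus1}.
Min-cut edges: Plant→Bus2 (3), Bus3→City (6), Bus1→City (5); capacity 3 + 6 + 5 = 14.
This cut is saturated, so no flow can exceed 14.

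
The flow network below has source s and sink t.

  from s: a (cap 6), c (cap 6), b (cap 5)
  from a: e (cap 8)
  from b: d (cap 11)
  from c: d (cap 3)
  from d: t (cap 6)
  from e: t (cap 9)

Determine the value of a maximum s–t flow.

12

Augment s→a→e→t: bottleneck 6, flow now 6.
Augment s→b→d→t: bottleneck 5, flow now 11.
Augment s→c→d→t: bottleneck 1, flow now 12.
No augmenting path remains; maximum flow = 12.
In the residual graph, reachable from s: {s, b, c, d}.
Min-cut edges: s→a (6), d→t (6); capacity 6 + 6 = 12.
This cut is saturated, so no flow can exceed 12.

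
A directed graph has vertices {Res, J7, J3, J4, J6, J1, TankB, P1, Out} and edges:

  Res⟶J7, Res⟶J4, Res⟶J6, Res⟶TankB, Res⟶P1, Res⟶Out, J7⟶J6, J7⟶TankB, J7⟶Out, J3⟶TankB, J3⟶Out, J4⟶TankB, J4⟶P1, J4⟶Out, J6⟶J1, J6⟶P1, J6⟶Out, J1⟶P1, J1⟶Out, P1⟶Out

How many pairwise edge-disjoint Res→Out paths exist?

Assign every edge capacity 1; by Menger, the answer equals the max flow.
Path Res→Out (+1); total 1.
Path Res→J7→Out (+1); total 2.
Path Res→J4→Out (+1); total 3.
Path Res→J6→Out (+1); total 4.
Path Res→P1→Out (+1); total 5.
No residual Res→Out path; max flow = 5.
Certifying cut of size 5: {Res→J4, Res→J6, Res→J7, Res→Out, Res→P1}.

5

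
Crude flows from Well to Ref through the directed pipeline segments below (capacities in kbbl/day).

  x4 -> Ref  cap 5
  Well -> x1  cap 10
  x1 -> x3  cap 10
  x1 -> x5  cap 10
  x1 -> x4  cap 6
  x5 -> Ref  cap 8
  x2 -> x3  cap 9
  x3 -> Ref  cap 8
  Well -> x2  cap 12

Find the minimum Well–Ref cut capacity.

Augment Well→x1→x3→Ref: bottleneck 8, flow now 8.
Augment Well→x1→x4→Ref: bottleneck 2, flow now 10.
Augment Well→x2→x3→x1→x4→Ref: bottleneck 3, flow now 13. (uses reverse residual edge)
Augment Well→x2→x3→x1→x5→Ref: bottleneck 5, flow now 18. (uses reverse residual edge)
No augmenting path remains; maximum flow = 18.
By max-flow min-cut, the minimum cut capacity equals the max flow.
In the residual graph, reachable from Well: {Well, x2, x3}.
Min-cut edges: Well→x1 (10), x3→Ref (8); capacity 10 + 8 = 18.

18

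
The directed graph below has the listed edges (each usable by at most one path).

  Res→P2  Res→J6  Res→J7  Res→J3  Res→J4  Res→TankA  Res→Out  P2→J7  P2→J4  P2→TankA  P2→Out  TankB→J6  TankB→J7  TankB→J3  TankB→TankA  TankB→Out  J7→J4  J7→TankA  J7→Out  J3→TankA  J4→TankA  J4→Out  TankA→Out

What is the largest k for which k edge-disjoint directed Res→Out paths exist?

5

Assign every edge capacity 1; by Menger, the answer equals the max flow.
Path Res→Out (+1); total 1.
Path Res→P2→Out (+1); total 2.
Path Res→J7→Out (+1); total 3.
Path Res→J4→Out (+1); total 4.
Path Res→TankA→Out (+1); total 5.
No residual Res→Out path; max flow = 5.
Certifying cut of size 5: {Res→J4, Res→J7, Res→Out, Res→P2, TankA→Out}.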